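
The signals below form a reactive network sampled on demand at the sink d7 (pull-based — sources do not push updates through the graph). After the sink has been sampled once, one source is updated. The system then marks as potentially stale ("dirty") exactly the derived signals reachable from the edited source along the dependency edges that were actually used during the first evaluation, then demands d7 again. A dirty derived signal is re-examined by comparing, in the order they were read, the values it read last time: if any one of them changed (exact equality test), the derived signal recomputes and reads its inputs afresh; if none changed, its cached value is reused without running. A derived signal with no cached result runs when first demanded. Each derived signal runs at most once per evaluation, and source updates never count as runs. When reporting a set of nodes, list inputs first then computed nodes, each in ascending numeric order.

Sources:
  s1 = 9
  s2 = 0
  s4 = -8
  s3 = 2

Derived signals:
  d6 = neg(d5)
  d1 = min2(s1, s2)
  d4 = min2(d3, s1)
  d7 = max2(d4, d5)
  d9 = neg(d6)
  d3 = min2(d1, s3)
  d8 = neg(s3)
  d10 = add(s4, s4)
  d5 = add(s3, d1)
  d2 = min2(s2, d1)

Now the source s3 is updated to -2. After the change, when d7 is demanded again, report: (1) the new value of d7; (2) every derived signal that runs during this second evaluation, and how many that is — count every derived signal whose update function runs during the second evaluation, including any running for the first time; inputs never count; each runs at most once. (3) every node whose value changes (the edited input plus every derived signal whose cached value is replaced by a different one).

d7 now evaluates to -2.
Run set: d3, d4, d5, d7 (4 run).
Changed values: s3, d3, d4, d5, d7.

Initial pass — values computed on the first demand:
  d1 = min2(9, 0) = 0
  d3 = min2(0, 2) = 0
  d4 = min2(0, 9) = 0
  d5 = add(2, 0) = 2
  d7 = max2(0, 2) = 2

Second demand — change propagation:
  d3: re-runs because s3 2->-2; new result -2.
  d4: re-runs because d3 0->-2; new result -2.
  d5: re-runs because s3 2->-2; new result -2.
  d7: re-runs because d4 0->-2; d5 2->-2; new result -2.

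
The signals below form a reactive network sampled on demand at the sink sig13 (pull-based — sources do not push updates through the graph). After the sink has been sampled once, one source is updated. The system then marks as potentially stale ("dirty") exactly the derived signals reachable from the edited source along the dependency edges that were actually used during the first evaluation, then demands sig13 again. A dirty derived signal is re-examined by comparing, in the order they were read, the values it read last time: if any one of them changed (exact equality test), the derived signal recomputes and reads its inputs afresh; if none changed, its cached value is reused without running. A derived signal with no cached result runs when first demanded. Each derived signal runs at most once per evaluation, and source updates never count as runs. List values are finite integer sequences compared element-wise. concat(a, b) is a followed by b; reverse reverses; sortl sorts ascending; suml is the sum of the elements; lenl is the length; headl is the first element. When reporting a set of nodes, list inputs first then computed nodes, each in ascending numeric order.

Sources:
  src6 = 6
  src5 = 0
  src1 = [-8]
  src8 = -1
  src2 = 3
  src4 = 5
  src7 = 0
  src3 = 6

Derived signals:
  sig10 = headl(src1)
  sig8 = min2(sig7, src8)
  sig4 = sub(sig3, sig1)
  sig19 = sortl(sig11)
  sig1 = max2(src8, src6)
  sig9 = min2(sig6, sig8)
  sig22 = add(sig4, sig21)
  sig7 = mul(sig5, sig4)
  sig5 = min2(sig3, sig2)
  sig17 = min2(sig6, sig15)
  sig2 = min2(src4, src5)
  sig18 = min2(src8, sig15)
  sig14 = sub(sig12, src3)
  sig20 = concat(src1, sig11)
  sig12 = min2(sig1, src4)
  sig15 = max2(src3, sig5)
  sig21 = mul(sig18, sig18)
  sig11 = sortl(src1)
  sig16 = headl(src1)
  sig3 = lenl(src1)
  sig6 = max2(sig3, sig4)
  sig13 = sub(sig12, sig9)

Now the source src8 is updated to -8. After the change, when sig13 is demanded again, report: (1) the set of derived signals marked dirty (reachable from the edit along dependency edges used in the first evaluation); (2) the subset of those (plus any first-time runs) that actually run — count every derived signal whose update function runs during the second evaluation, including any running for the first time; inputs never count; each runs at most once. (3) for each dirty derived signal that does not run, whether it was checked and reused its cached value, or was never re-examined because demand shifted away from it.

Initial pass — values computed on the first demand:
  sig1 = max2(-1, 6) = 6
  sig2 = min2(5, 0) = 0
  sig3 = lenl([-8]) = 1
  sig4 = sub(1, 6) = -5
  sig5 = min2(1, 0) = 0
  sig6 = max2(1, -5) = 1
  sig7 = mul(0, -5) = 0
  sig8 = min2(0, -1) = -1
  sig9 = min2(1, -1) = -1
  sig12 = min2(6, 5) = 5
  sig13 = sub(5, -1) = 6

Second demand — change propagation:
  sig1: re-runs because src8 -1->-8; new result 6 (unchanged).
  sig4: re-examined; everything it read last time is the same (sig3 unchanged, sig1 unchanged) — cache -5 kept, no run.
  sig6: re-examined; everything it read last time is the same (sig3 unchanged, sig4 unchanged) — cache 1 kept, no run.
  sig7: re-examined; everything it read last time is the same (sig5 unchanged, sig4 unchanged) — cache 0 kept, no run.
  sig8: re-runs because src8 -1->-8; new result -8.
  sig9: re-runs because sig8 -1->-8; new result -8.
  sig12: re-examined; everything it read last time is the same (sig1 unchanged, src4 unchanged) — cache 5 kept, no run.
  sig13: re-runs because sig9 -1->-8; new result 13.

The important point: at sig4 every value read last time is unchanged, so the dirty flag clears without a run.

Dirty set: sig1, sig4, sig6, sig7, sig8, sig9, sig12, sig13.
Run set: sig1, sig8, sig9, sig13 (4 run).
Re-examined without running (cache reused): sig4, sig6, sig7, sig12.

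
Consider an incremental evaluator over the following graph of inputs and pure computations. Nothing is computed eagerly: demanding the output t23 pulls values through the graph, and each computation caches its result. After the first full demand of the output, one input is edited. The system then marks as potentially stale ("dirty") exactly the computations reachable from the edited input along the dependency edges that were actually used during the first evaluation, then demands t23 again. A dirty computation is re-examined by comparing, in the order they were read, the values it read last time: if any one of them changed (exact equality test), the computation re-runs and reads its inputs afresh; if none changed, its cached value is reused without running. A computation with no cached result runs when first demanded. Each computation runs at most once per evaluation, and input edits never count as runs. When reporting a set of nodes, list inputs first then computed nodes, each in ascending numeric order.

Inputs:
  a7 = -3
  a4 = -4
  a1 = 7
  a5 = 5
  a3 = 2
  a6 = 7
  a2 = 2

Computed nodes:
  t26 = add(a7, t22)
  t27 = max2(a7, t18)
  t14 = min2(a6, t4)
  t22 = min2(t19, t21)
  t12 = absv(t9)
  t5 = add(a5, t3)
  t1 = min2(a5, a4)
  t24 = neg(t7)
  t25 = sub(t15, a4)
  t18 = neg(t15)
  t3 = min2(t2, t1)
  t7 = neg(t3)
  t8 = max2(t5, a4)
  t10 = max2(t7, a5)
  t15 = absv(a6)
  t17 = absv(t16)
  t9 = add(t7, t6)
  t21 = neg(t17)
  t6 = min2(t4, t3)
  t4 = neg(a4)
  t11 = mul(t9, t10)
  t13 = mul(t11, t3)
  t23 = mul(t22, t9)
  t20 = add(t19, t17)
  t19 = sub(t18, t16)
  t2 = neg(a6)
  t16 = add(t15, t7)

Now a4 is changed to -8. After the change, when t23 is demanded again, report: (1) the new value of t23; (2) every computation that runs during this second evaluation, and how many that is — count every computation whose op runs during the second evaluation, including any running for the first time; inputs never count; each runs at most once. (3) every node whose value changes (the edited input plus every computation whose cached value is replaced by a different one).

t23 now evaluates to 0.
Run set: t1, t3, t4, t6, t7, t9, t16, t17, t19, t21, t22, t23 (12 run).
Changed values: a4, t1, t3, t4, t6, t7, t16, t17, t19, t21, t22.

Initial pass — values computed on the first demand:
  t1 = min2(5, -4) = -4
  t2 = neg(7) = -7
  t3 = min2(-7, -4) = -7
  t4 = neg(-4) = 4
  t6 = min2(4, -7) = -7
  t7 = neg(-7) = 7
  t9 = add(7, -7) = 0
  t15 = absv(7) = 7
  t16 = add(7, 7) = 14
  t17 = absv(14) = 14
  t18 = neg(7) = -7
  t19 = sub(-7, 14) = -21
  t21 = neg(14) = -14
  t22 = min2(-21, -14) = -21
  t23 = mul(-21, 0) = 0

Second demand — change propagation:
  t1: re-runs because a4 -4->-8; new result -8.
  t3: re-runs because t1 -4->-8; new result -8.
  t4: re-runs because a4 -4->-8; new result 8.
  t6: re-runs because t4 4->8; t3 -7->-8; new result -8.
  t7: re-runs because t3 -7->-8; new result 8.
  t9: re-runs because t7 7->8; t6 -7->-8; new result 0 (unchanged).
  t16: re-runs because t7 7->8; new result 15.
  t17: re-runs because t16 14->15; new result 15.
  t19: re-runs because t16 14->15; new result -22.
  t21: re-runs because t17 14->15; new result -15.
  t22: re-runs because t19 -21->-22; t21 -14->-15; new result -22.
  t23: re-runs because t22 -21->-22; new result 0 (unchanged).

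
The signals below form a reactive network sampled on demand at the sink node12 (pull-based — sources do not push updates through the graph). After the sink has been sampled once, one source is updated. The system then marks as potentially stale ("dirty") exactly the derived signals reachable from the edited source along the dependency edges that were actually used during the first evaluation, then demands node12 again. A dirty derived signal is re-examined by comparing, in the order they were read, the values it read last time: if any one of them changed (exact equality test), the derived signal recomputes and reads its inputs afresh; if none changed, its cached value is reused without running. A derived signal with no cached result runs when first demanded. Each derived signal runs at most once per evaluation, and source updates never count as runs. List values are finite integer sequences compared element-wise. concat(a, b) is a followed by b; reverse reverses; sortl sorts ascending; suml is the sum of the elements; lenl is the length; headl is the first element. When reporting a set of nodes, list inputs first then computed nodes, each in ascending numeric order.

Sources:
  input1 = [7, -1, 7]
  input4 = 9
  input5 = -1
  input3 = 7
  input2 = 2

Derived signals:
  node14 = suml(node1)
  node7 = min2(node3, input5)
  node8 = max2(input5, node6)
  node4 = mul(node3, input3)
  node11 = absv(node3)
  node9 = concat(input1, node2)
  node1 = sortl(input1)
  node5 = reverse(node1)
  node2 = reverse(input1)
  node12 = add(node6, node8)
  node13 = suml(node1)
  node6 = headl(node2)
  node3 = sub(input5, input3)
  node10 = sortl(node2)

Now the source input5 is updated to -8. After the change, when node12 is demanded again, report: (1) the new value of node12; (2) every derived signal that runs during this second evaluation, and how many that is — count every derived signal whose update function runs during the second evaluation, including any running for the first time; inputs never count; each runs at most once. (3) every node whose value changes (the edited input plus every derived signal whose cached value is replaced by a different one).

Initial pass — values computed on the first demand:
  node2 = reverse([7, -1, 7]) = [7, -1, 7]
  node6 = headl([7, -1, 7]) = 7
  node8 = max2(-1, 7) = 7
  node12 = add(7, 7) = 14

Second demand — change propagation:
  node8: re-runs because input5 -1->-8; new result 7 (unchanged).
  node12: re-examined; everything it read last time is the same (node6 unchanged, node8 unchanged) — cache 14 kept, no run.

The important point: node8 recomputes to an identical value, and the output ends up unchanged.

node12 now evaluates to 14.
Run set: node8 (1 run).
Changed values: input5.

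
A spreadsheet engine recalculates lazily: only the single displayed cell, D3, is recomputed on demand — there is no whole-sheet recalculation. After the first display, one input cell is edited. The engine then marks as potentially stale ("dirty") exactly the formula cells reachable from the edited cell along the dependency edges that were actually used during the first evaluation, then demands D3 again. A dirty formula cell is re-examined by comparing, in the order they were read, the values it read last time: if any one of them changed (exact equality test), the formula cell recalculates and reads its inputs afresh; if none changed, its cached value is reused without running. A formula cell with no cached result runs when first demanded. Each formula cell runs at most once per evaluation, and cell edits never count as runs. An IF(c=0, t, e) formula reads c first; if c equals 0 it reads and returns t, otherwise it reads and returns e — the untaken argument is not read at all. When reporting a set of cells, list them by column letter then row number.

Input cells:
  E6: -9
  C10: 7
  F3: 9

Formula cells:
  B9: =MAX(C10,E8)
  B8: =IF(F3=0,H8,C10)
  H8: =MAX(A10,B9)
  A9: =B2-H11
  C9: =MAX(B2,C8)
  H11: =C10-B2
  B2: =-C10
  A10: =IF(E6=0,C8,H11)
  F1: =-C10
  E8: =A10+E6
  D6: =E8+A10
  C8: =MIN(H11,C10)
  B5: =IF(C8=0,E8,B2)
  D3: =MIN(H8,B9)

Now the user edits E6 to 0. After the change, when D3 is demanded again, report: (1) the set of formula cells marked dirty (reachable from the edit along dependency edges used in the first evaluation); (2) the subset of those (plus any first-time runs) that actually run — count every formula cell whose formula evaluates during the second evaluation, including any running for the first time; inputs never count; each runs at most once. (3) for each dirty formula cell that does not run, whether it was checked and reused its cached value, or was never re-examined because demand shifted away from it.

First evaluation (everything demanded from the output):
  B2 = -(7) = -7
  H11 = 7 - -7 = 14
  A10 = IF(E6=0: E6=-9 -> else branch H11) = 14
  E8 = 14 + -9 = 5
  B9 = MAX(7, 5) = 7
  H8 = MAX(14, 7) = 14
  D3 = MIN(14, 7) = 7

Propagation after the edit:
  C8: demanded for the first time — runs, produces 7.
  A10: runs — E6 -9->0; result 7.
  E8: runs — A10 14->7; E6 -9->0; result 7.
  B9: runs — E8 5->7; result 7 (same value as before).
  H8: runs — A10 14->7; result 7.
  D3: runs — H8 14->7; result 7 (same value as before).

Key observation: a condition flipped, so demand reaches new nodes — C8 runs for the first time.

Marked dirty: A10, B9, D3, E8, H8.
Formula cells that run: A10, B9, C8, D3, E8, H8 — 6 in total.
Every dirty formula cell ran.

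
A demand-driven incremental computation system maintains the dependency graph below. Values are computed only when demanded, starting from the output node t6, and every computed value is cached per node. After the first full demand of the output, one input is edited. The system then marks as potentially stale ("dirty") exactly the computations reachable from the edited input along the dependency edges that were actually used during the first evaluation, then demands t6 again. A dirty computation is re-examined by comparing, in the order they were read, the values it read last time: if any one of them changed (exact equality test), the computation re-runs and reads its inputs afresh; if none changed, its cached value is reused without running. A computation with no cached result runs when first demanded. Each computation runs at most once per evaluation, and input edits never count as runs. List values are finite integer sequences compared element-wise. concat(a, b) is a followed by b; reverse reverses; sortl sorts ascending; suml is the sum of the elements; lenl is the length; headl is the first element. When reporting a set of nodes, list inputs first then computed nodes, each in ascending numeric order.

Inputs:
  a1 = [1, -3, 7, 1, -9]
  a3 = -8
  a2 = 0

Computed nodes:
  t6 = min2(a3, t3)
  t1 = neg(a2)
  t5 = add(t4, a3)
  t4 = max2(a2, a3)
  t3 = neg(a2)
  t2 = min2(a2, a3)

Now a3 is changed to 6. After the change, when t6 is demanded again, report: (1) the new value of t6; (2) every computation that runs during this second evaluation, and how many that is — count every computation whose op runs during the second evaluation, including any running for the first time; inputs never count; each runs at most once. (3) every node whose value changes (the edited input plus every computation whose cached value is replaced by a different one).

New value of t6: 0.
Computations that run: t6 — 1 in total.
Values that change: a3, t6.

First evaluation (everything demanded from the output):
  t3 = neg(0) = 0
  t6 = min2(-8, 0) = -8

Propagation after the edit:
  t6: runs — a3 -8->6; result 0.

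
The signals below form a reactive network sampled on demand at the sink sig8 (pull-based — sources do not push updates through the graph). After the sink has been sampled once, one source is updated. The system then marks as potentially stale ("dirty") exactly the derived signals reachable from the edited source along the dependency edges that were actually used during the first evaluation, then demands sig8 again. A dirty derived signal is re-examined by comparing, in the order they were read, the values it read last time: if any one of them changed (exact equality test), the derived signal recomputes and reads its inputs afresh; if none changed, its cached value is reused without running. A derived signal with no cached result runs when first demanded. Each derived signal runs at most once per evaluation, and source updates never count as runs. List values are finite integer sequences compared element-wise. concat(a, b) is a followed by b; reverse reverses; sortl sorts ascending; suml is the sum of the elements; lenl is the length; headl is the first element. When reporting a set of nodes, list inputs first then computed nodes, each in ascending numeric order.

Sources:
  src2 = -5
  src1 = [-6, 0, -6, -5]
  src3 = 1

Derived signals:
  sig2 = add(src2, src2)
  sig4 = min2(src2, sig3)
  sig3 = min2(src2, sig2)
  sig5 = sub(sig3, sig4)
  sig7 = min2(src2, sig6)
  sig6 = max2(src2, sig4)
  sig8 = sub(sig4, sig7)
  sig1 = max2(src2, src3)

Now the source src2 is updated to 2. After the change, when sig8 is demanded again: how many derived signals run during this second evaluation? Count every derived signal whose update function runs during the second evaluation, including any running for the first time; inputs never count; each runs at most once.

Run set: sig2, sig3, sig4, sig6, sig7, sig8 (6 run).

Initial pass — values computed on the first demand:
  sig2 = add(-5, -5) = -10
  sig3 = min2(-5, -10) = -10
  sig4 = min2(-5, -10) = -10
  sig6 = max2(-5, -10) = -5
  sig7 = min2(-5, -5) = -5
  sig8 = sub(-10, -5) = -5

Second demand — change propagation:
  sig2: re-runs because src2 -5->2; src2 -5->2; new result 4.
  sig3: re-runs because src2 -5->2; sig2 -10->4; new result 2.
  sig4: re-runs because src2 -5->2; sig3 -10->2; new result 2.
  sig6: re-runs because src2 -5->2; sig4 -10->2; new result 2.
  sig7: re-runs because src2 -5->2; sig6 -5->2; new result 2.
  sig8: re-runs because sig4 -10->2; sig7 -5->2; new result 0.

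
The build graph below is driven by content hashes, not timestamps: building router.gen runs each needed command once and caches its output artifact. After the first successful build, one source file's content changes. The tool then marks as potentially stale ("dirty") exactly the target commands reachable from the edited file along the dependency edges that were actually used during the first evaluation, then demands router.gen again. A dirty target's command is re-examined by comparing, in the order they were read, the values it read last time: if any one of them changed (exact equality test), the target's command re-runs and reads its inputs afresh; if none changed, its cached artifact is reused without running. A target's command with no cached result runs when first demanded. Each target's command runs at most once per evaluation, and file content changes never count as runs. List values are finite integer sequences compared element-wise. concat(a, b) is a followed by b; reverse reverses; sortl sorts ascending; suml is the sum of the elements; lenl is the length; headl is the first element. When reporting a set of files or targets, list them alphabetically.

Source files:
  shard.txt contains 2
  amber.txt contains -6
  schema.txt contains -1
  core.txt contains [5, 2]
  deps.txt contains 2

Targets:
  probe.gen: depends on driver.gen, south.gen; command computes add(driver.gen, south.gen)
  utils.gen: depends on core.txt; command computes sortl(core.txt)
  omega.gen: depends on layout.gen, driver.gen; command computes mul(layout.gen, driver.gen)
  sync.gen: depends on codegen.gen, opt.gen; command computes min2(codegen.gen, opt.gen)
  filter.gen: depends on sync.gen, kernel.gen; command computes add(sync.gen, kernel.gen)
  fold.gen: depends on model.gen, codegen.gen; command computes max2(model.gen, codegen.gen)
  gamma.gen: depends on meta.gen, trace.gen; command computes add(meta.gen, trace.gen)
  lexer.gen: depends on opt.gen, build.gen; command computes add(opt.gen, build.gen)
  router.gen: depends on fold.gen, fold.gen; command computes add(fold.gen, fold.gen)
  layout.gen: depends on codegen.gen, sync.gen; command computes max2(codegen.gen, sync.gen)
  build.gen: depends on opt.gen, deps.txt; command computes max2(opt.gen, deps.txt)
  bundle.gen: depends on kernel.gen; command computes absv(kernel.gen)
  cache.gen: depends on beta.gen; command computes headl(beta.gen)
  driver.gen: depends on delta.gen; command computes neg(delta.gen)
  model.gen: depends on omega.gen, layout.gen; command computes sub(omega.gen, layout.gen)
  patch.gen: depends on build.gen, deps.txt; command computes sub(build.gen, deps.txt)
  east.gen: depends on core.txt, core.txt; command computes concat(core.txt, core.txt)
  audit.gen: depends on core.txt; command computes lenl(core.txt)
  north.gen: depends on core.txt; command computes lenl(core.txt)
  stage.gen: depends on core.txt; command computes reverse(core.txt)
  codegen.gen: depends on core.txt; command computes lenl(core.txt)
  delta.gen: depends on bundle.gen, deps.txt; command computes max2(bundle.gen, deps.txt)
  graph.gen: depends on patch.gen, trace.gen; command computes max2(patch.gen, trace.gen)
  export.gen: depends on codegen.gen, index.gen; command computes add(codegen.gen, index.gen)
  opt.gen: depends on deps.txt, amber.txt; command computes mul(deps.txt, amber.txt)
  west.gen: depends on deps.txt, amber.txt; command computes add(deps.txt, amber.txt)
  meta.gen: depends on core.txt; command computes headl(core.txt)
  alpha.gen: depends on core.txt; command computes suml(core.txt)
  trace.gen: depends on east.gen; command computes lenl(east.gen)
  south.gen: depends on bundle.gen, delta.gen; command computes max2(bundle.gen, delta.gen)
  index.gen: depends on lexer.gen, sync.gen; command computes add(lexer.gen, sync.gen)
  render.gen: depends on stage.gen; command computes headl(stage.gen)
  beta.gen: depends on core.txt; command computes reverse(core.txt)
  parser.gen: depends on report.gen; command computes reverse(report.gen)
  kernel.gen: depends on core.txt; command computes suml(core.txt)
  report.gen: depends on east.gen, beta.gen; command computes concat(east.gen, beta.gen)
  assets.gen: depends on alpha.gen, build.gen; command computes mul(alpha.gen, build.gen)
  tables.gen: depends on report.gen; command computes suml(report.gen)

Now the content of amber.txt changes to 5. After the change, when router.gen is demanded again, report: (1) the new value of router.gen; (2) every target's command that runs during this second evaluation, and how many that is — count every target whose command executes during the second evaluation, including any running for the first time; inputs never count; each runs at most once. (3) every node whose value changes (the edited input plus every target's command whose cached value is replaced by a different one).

Initial pass — values computed on the first demand:
  codegen.gen = lenl([5, 2]) = 2
  kernel.gen = suml([5, 2]) = 7
  bundle.gen = absv(7) = 7
  delta.gen = max2(7, 2) = 7
  driver.gen = neg(7) = -7
  opt.gen = mul(2, -6) = -12
  sync.gen = min2(2, -12) = -12
  layout.gen = max2(2, -12) = 2
  omega.gen = mul(2, -7) = -14
  model.gen = sub(-14, 2) = -16
  fold.gen = max2(-16, 2) = 2
  router.gen = add(2, 2) = 4

Second demand — change propagation:
  opt.gen: re-runs because amber.txt -6->5; new result 10.
  sync.gen: re-runs because opt.gen -12->10; new result 2.
  layout.gen: re-runs because sync.gen -12->2; new result 2 (unchanged).
  omega.gen: re-examined; everything it read last time is the same (layout.gen unchanged, driver.gen unchanged) — cache -14 kept, no run.
  model.gen: re-examined; everything it read last time is the same (omega.gen unchanged, layout.gen unchanged) — cache -16 kept, no run.
  fold.gen: re-examined; everything it read last time is the same (model.gen unchanged, codegen.gen unchanged) — cache 2 kept, no run.
  router.gen: re-examined; everything it read last time is the same (fold.gen unchanged, fold.gen unchanged) — cache 4 kept, no run.

The important point: layout.gen recomputes to an identical value, and the output ends up unchanged.

router.gen now evaluates to 4.
Run set: layout.gen, opt.gen, sync.gen (3 run).
Changed values: amber.txt, opt.gen, sync.gen.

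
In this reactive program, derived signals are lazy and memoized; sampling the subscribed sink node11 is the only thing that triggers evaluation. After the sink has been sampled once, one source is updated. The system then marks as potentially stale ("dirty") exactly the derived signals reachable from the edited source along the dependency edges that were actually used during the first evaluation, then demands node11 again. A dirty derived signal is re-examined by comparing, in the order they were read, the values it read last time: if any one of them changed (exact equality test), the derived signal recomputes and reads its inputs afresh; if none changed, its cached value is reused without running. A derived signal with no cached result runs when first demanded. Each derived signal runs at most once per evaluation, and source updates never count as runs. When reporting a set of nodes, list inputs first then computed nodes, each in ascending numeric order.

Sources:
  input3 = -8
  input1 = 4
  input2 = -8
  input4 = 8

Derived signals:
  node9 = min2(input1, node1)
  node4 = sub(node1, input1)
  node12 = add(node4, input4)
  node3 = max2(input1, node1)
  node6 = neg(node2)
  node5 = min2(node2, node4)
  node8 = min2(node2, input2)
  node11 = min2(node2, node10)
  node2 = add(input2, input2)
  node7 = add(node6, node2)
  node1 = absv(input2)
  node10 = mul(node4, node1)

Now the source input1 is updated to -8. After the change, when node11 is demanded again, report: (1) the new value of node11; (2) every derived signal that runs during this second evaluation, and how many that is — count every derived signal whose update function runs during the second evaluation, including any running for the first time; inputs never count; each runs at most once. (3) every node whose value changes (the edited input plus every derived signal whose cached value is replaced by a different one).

Demanding node11 again yields -16.
3 derived signals run: node4, node10, node11.
The nodes whose values change: input1, node4, node10.

First demand of the output computes:
  node1 = absv(-8) = 8
  node2 = add(-8, -8) = -16
  node4 = sub(8, 4) = 4
  node10 = mul(4, 8) = 32
  node11 = min2(-16, 32) = -16

After the edit, cleaning proceeds:
  node4: a read changed (input1 4->-8) — executes, giving 16.
  node10: a read changed (node4 4->16) — executes, giving 128.
  node11: a read changed (node10 32->128) — executes, giving -16 — identical to its old value.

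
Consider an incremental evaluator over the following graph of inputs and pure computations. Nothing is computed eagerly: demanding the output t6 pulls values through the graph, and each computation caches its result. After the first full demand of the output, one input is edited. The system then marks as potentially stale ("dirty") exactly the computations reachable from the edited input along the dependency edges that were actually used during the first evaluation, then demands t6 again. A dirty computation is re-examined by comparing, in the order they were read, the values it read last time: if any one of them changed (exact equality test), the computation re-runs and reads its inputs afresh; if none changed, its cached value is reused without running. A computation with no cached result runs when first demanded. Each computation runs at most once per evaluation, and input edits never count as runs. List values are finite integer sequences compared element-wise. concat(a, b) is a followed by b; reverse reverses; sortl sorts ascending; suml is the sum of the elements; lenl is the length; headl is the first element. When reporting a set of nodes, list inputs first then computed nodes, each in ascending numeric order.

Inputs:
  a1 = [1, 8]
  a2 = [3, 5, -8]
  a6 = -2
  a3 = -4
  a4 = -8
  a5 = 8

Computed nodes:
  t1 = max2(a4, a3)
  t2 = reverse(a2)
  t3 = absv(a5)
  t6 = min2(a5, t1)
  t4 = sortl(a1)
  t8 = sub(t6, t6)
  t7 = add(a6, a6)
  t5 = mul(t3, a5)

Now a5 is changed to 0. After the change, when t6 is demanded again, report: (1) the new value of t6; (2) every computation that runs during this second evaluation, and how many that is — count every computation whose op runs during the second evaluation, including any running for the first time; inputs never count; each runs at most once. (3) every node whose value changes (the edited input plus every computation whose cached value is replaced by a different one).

t6 now evaluates to -4.
Run set: t6 (1 run).
Changed values: a5.

Initial pass — values computed on the first demand:
  t1 = max2(-8, -4) = -4
  t6 = min2(8, -4) = -4

Second demand — change propagation:
  t6: re-runs because a5 8->0; new result -4 (unchanged).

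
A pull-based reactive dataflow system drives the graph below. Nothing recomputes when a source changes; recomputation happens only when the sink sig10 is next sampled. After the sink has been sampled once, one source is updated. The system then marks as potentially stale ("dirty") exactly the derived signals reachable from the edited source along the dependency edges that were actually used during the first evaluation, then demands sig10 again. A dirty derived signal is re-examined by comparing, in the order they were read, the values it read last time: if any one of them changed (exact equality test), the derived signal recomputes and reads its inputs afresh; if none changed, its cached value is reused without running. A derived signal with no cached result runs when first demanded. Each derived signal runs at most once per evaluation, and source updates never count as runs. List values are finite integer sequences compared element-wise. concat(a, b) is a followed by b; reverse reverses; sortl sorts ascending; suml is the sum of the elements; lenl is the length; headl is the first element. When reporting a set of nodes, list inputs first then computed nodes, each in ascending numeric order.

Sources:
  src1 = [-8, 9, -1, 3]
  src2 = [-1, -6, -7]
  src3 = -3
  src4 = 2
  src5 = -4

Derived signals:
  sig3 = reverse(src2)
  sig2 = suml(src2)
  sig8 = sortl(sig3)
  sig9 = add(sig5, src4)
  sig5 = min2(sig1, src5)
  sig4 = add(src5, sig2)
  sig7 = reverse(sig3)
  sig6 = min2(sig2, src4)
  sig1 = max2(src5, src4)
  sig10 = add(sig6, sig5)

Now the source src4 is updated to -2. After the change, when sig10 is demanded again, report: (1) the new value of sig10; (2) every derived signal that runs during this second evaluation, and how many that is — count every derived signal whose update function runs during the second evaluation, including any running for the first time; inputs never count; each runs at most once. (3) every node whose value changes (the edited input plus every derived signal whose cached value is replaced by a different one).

New value of sig10: -18.
Derived signals that run: sig1, sig5, sig6 — 3 in total.
Values that change: src4, sig1.
Key observation: the cutoff stops propagation at sig10 — its inputs' values are unchanged, so it reuses its cache.

First evaluation (everything demanded from the output):
  sig1 = max2(-4, 2) = 2
  sig2 = suml([-1, -6, -7]) = -14
  sig5 = min2(2, -4) = -4
  sig6 = min2(-14, 2) = -14
  sig10 = add(-14, -4) = -18

Propagation after the edit:
  sig1: runs — src4 2->-2; result -2.
  sig5: runs — sig1 2->-2; result -4 (same value as before).
  sig6: runs — src4 2->-2; result -14 (same value as before).
  sig10: checked — values it read are unchanged (sig6 unchanged, sig5 unchanged); reused cached -18 without running.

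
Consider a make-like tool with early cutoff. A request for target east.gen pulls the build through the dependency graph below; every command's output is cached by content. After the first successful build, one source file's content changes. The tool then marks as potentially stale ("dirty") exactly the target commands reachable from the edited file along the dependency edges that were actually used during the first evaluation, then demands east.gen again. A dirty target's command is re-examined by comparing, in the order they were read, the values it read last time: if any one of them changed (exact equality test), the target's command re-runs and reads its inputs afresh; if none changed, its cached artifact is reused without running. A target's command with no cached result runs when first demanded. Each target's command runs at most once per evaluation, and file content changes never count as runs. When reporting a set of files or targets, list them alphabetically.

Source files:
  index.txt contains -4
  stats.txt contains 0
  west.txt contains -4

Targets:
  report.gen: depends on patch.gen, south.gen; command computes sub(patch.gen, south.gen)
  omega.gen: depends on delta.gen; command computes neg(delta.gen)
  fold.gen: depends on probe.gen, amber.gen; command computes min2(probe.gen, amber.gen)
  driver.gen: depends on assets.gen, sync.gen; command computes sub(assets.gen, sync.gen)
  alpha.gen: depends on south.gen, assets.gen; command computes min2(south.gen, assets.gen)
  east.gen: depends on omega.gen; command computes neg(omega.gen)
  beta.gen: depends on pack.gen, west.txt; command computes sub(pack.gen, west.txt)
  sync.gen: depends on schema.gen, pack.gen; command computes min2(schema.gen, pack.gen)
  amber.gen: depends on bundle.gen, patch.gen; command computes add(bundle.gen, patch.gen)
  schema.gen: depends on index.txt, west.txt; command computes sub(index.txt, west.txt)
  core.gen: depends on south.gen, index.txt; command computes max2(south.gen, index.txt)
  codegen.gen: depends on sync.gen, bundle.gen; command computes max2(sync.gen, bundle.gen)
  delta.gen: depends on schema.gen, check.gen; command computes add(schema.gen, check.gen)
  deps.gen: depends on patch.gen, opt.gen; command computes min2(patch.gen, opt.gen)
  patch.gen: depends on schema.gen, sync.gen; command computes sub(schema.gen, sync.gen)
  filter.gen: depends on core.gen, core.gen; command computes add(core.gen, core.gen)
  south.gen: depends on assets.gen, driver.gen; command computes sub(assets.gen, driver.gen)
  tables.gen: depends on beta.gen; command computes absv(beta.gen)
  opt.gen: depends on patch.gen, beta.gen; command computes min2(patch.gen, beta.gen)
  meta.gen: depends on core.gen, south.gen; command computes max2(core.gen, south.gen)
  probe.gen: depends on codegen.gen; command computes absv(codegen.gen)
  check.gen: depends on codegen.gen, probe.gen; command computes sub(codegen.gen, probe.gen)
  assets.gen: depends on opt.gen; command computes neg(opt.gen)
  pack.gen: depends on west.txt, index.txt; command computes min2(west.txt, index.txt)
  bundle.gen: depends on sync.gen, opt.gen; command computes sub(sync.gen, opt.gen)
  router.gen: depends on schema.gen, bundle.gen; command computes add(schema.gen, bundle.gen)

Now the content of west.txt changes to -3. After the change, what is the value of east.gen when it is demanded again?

First demand of the output computes:
  pack.gen = min2(-4, -4) = -4
  beta.gen = sub(-4, -4) = 0
  schema.gen = sub(-4, -4) = 0
  sync.gen = min2(0, -4) = -4
  patch.gen = sub(0, -4) = 4
  opt.gen = min2(4, 0) = 0
  bundle.gen = sub(-4, 0) = -4
  codegen.gen = max2(-4, -4) = -4
  probe.gen = absv(-4) = 4
  check.gen = sub(-4, 4) = -8
  delta.gen = add(0, -8) = -8
  omega.gen = neg(-8) = 8
  east.gen = neg(8) = -8

After the edit, cleaning proceeds:
  pack.gen: a read changed (west.txt -4->-3) — executes, giving -4 — identical to its old value.
  beta.gen: a read changed (west.txt -4->-3) — executes, giving -1.
  schema.gen: a read changed (west.txt -4->-3) — executes, giving -1.
  sync.gen: a read changed (schema.gen 0->-1) — executes, giving -4 — identical to its old value.
  patch.gen: a read changed (schema.gen 0->-1) — executes, giving 3.
  opt.gen: a read changed (patch.gen 4->3; beta.gen 0->-1) — executes, giving -1.
  bundle.gen: a read changed (opt.gen 0->-1) — executes, giving -3.
  codegen.gen: a read changed (bundle.gen -4->-3) — executes, giving -3.
  probe.gen: a read changed (codegen.gen -4->-3) — executes, giving 3.
  check.gen: a read changed (codegen.gen -4->-3; probe.gen 4->3) — executes, giving -6.
  delta.gen: a read changed (schema.gen 0->-1; check.gen -8->-6) — executes, giving -7.
  omega.gen: a read changed (delta.gen -8->-7) — executes, giving 7.
  east.gen: a read changed (omega.gen 8->7) — executes, giving -7.

Demanding east.gen again yields -7.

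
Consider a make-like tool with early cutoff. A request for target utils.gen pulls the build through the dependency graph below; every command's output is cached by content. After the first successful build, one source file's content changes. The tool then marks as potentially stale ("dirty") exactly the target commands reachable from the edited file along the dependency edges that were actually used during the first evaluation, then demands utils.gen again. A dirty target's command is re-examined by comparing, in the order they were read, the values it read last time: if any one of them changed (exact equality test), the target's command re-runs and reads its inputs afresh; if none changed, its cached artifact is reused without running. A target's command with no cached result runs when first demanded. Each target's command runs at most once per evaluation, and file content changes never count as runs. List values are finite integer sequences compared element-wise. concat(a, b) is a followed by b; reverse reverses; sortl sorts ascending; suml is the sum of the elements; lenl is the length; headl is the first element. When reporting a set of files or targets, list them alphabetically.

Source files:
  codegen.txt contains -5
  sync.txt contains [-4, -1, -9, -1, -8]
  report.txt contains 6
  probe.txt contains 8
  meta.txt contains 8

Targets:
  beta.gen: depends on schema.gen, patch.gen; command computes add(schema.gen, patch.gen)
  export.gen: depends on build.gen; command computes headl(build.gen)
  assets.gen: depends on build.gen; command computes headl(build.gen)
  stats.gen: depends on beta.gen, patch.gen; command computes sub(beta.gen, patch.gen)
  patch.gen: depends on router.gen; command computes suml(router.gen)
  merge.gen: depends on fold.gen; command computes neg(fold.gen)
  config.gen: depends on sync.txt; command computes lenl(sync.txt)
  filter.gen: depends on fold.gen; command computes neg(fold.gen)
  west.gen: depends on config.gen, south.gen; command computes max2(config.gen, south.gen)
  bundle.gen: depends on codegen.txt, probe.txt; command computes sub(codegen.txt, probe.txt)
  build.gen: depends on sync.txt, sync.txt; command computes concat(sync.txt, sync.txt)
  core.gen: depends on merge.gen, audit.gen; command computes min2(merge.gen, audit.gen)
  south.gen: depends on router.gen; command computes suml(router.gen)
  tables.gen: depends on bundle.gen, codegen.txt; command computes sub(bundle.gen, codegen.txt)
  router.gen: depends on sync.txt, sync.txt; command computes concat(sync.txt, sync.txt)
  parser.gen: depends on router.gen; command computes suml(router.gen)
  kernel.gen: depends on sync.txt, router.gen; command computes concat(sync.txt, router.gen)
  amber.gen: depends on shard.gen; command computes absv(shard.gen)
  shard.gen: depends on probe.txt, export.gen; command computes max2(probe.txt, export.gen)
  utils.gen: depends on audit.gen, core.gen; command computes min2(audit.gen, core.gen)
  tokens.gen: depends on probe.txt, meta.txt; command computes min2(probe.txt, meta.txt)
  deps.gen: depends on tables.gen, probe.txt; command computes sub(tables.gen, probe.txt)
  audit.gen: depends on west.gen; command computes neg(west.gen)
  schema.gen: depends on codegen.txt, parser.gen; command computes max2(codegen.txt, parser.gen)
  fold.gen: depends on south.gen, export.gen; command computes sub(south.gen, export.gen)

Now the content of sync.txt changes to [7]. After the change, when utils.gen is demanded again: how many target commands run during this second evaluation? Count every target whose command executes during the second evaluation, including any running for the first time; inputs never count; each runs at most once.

11 target commands run: audit.gen, build.gen, config.gen, core.gen, export.gen, fold.gen, merge.gen, router.gen, south.gen, utils.gen, west.gen.

First demand of the output computes:
  build.gen = concat([-4, -1, -9, -1, -8], [-4, -1, -9, -1, -8]) = [-4, -1, -9, -1, -8, -4, -1, -9, -1, -8]
  config.gen = lenl([-4, -1, -9, -1, -8]) = 5
  export.gen = headl([-4, -1, -9, -1, -8, -4, -1, -9, -1, -8]) = -4
  router.gen = concat([-4, -1, -9, -1, -8], [-4, -1, -9, -1, -8]) = [-4, -1, -9, -1, -8, -4, -1, -9, -1, -8]
  south.gen = suml([-4, -1, -9, -1, -8, -4, -1, -9, -1, -8]) = -46
  fold.gen = sub(-46, -4) = -42
  merge.gen = neg(-42) = 42
  west.gen = max2(5, -46) = 5
  audit.gen = neg(5) = -5
  core.gen = min2(42, -5) = -5
  utils.gen = min2(-5, -5) = -5

After the edit, cleaning proceeds:
  build.gen: a read changed (sync.txt [-4, -1, -9, -1, -8]->[7]; sync.txt [-4, -1, -9, -1, -8]->[7]) — executes, giving [7, 7].
  config.gen: a read changed (sync.txt [-4, -1, -9, -1, -8]->[7]) — executes, giving 1.
  export.gen: a read changed (build.gen [-4, -1, -9, -1, -8, -4, -1, -9, -1, -8]->[7, 7]) — executes, giving 7.
  router.gen: a read changed (sync.txt [-4, -1, -9, -1, -8]->[7]; sync.txt [-4, -1, -9, -1, -8]->[7]) — executes, giving [7, 7].
  south.gen: a read changed (router.gen [-4, -1, -9, -1, -8, -4, -1, -9, -1, -8]->[7, 7]) — executes, giving 14.
  fold.gen: a read changed (south.gen -46->14; export.gen -4->7) — executes, giving 7.
  merge.gen: a read changed (fold.gen -42->7) — executes, giving -7.
  west.gen: a read changed (config.gen 5->1; south.gen -46->14) — executes, giving 14.
  audit.gen: a read changed (west.gen 5->14) — executes, giving -14.
  core.gen: a read changed (merge.gen 42->-7; audit.gen -5->-14) — executes, giving -14.
  utils.gen: a read changed (audit.gen -5->-14; core.gen -5->-14) — executes, giving -14.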